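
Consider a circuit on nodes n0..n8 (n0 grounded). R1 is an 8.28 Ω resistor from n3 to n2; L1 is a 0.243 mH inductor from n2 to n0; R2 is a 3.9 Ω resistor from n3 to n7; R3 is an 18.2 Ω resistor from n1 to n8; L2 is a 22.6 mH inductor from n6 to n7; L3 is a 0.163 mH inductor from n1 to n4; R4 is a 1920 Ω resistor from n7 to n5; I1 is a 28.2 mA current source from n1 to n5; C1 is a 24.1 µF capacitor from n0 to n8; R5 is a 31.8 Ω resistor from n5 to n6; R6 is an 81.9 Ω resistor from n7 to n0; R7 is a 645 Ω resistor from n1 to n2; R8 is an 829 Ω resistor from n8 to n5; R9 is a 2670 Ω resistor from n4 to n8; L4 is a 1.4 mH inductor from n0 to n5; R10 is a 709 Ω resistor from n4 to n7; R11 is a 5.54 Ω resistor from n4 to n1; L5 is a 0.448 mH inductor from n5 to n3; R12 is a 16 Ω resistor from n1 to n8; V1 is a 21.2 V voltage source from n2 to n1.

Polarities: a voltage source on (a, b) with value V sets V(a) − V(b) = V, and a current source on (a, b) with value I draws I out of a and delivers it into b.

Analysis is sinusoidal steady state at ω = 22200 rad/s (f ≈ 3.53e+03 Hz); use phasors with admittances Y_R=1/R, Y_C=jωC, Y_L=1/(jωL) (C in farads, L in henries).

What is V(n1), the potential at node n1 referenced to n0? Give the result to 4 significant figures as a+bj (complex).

MNA unknowns: 8 node voltages V₁..V_8 plus 1 source current (V1)
R1: Y=0.1208+0.000j on G[3,2]
L1: Y=0.000-0.1854j on G[2,0]
R2: Y=0.2564+0.000j on G[3,7]
R3: Y=0.05495+0.000j on G[1,8]
L2: Y=0.000-0.001993j on G[6,7]
L3: Y=0.000-0.2763j on G[1,4]
R4: Y=0.0005208+0.000j on G[7,5]
I1: z[1]−=0.0282, z[5]+=0.0282
C1: Y=0.000+0.5350j on G[0,8]
R5: Y=0.03145+0.000j on G[5,6]
R6: Y=0.01221+0.000j on G[7,0]
R7: Y=0.001550+0.000j on G[1,2]
R8: Y=0.001206+0.000j on G[8,5]
R9: Y=0.0003745+0.000j on G[4,8]
L4: Y=0.000-0.03218j on G[0,5]
R10: Y=0.001410+0.000j on G[4,7]
R11: Y=0.1805+0.000j on G[4,1]
L5: Y=0.000-0.1005j on G[5,3]
R12: Y=0.06250+0.000j on G[1,8]
V1: row V2−V1=21.2, i_V1 at 2,1
solve → V1=-16.93+10.19j, V2=4.270+10.19j, V3=2.080+9.663j, V4=-16.87+10.27j, V5=1.603+7.557j, V6=1.710+7.547j, V7=1.874+9.227j, V8=1.365+4.028j
aux → i_V1=-2.187+0.7277j

-16.93+10.19j V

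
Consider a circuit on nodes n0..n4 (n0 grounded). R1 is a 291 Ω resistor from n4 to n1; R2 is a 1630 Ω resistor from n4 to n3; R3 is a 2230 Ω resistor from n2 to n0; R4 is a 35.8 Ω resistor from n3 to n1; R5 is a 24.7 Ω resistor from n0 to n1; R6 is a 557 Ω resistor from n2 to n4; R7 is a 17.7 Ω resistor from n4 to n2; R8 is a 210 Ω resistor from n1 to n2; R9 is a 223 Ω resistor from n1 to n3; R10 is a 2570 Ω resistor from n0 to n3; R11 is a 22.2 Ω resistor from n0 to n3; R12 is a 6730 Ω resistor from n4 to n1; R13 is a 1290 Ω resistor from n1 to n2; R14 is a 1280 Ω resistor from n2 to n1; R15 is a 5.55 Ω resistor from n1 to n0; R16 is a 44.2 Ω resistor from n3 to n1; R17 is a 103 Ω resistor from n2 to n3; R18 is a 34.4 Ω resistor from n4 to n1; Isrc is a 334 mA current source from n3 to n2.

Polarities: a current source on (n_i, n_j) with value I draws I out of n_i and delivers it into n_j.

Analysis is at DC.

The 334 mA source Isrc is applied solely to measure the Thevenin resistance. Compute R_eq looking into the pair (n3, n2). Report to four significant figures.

Apply KCL at each of the 4 non-ground nodes and solve the resulting linear system.
Node n1: branches {R1, R4, R5, R8, R9, R12, R13, R14, R15, R16, R18} → V_1 = 0.4004
Node n2: branches {R3, R6, R7, R8, R13, R14, R17, Isrc} → V_2 = 8.614
Node n3: branches {R2, R4, R9, R10, R11, R16, R17, Isrc} → V_3 = -2.030
Node n4: branches {R1, R2, R6, R7, R12, R18} → V_4 = 5.613

R_eq = 31.87 Ω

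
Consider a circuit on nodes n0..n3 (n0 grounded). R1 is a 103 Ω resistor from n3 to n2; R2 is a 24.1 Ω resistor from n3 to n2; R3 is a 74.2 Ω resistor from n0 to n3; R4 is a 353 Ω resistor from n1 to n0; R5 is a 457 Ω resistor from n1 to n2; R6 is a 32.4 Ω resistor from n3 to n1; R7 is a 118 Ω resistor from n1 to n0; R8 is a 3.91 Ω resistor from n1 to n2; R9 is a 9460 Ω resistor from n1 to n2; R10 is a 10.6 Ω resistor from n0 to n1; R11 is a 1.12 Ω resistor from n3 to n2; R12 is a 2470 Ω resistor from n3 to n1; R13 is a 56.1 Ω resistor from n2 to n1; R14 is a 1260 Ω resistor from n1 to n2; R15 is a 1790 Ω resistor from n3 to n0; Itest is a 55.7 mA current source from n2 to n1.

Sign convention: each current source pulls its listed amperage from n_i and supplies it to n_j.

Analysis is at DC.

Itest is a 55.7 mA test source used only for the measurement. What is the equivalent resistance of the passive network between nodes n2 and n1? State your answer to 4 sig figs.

Apply KCL at each of the 3 non-ground nodes and solve the resulting linear system.
Node n1: branches {R4, R5, R6, R7, R8, R9, R10, R12, R13, R14, Itest} → V_1 = 0.01961
Node n2: branches {R1, R2, R5, R8, R9, R11, R13, R14, Itest} → V_2 = -0.1553
Node n3: branches {R1, R2, R3, R6, R11, R12, R15} → V_3 = -0.1476

R_eq = 3.141 Ω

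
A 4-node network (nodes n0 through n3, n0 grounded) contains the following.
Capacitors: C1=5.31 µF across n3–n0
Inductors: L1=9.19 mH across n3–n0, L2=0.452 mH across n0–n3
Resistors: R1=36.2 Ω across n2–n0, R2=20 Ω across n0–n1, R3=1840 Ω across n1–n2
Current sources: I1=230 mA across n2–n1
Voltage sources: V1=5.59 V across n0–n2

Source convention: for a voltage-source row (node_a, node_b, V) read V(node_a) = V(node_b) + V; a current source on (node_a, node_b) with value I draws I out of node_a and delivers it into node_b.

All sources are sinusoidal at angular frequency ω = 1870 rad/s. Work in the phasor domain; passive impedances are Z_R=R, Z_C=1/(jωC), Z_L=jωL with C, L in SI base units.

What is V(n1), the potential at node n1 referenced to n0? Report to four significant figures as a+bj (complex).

4.490+0.000j V

MNA unknowns: 3 node voltages V₁..V_3 plus 1 source current (V1)
C1: Y=0.000+0.009930j on G[3,0]
L1: Y=0.000-0.05819j on G[3,0]
R1: Y=0.02762+0.000j on G[2,0]
I1: z[2]−=0.23, z[1]+=0.23
R2: Y=0.05000+0.000j on G[0,1]
R3: Y=0.0005435+0.000j on G[1,2]
L2: Y=0.000-1.183j on G[0,3]
V1: row V0−V2=5.59, i_V1 at 0,2
solve → V1=4.490+0.000j, V2=-5.590+0.000j, V3=0.000+0.000j
aux → i_V1=0.07010+0.000j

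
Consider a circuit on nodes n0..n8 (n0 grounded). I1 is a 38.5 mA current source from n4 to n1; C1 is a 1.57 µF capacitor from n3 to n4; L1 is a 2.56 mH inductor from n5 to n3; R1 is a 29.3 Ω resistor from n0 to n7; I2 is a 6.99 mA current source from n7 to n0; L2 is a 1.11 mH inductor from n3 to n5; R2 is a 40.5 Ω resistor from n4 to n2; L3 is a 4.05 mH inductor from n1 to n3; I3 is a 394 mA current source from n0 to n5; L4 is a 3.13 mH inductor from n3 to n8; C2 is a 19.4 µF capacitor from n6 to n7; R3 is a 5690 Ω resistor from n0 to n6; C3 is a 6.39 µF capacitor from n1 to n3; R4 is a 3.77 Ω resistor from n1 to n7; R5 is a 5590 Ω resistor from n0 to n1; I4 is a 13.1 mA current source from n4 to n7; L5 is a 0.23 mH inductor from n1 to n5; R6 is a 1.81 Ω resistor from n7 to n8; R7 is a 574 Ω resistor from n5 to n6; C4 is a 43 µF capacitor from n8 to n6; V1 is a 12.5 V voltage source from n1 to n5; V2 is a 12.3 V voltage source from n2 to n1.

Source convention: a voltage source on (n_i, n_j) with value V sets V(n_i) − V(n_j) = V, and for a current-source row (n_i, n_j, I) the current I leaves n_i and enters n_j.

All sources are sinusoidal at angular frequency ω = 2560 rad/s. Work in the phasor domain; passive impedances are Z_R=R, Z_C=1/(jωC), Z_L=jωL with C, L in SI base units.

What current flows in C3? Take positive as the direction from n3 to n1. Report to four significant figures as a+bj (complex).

-0.01220-0.1580j A

Apply KCL at each of the 8 non-ground nodes and solve the resulting linear system.
Node n1: branches {I1, L3, C3, R4, R5, L5, V1, V2} → V_1 = 14.28-2.738j
Node n2: branches {R2, V2} → V_2 = 26.58-2.738j
Node n3: branches {C1, L1, L2, L3, L4, C3} → V_3 = 4.617-1.992j
Node n4: branches {I1, C1, R2, I4} → V_4 = 23.86-5.870j
Node n5: branches {L1, L2, I3, L5, R7, V1} → V_5 = 1.779-2.738j
Node n6: branches {C2, R3, R7, C4} → V_6 = 10.69+1.059j
Node n7: branches {R1, I2, C2, R4, I4, R6} → V_7 = 11.21+0.008895j
Node n8: branches {L4, R6, C4} → V_8 = 10.51+1.375j
Source currents: i(V1)=-0.7856+22.66j, i(V2)=-0.06718-0.07733j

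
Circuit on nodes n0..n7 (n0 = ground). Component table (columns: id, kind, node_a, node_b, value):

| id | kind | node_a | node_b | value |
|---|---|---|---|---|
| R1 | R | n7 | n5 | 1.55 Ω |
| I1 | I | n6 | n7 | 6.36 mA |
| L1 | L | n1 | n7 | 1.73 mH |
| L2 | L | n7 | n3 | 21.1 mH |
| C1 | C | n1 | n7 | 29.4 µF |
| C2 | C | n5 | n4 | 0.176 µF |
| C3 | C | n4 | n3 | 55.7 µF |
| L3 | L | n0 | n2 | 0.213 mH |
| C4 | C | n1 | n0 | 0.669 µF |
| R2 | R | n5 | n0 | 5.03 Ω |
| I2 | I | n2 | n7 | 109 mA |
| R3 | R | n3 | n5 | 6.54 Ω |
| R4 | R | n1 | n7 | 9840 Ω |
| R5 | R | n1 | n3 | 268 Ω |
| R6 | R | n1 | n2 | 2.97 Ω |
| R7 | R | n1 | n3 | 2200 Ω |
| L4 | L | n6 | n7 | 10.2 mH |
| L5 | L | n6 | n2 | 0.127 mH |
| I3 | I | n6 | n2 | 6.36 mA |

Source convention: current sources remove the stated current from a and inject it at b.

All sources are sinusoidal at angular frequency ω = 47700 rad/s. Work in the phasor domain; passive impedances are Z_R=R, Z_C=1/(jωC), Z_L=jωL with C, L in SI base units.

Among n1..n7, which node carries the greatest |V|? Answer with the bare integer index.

MNA unknowns: 7 node voltages V₁..V_7
R1: Y=0.6452+0.000j on G[7,5]
I1: z[6]−=0.00636, z[7]+=0.00636
L1: Y=0.000-0.01212j on G[1,7]
L2: Y=0.000-0.0009936j on G[7,3]
C1: Y=0.000+1.402j on G[1,7]
C2: Y=0.000+0.008395j on G[5,4]
C3: Y=0.000+2.657j on G[4,3]
L3: Y=0.000-0.09842j on G[0,2]
C4: Y=0.000+0.03191j on G[1,0]
R2: Y=0.1988+0.000j on G[5,0]
I2: z[2]−=0.109, z[7]+=0.109
R3: Y=0.1529+0.000j on G[3,5]
R4: Y=0.0001016+0.000j on G[1,7]
R5: Y=0.003731+0.000j on G[1,3]
R6: Y=0.3367+0.000j on G[1,2]
R7: Y=0.0004545+0.000j on G[1,3]
L4: Y=0.000-0.002055j on G[6,7]
L5: Y=0.000-0.1651j on G[6,2]
I3: z[6]−=0.00636, z[2]+=0.00636
solve → V1=0.06560-0.08937j, V2=-0.2302-0.1586j, V3=0.06399-0.1237j, V4=0.06399-0.1237j, V5=0.06416-0.1245j, V6=-0.2264-0.2347j, V7=0.08398-0.1631j

6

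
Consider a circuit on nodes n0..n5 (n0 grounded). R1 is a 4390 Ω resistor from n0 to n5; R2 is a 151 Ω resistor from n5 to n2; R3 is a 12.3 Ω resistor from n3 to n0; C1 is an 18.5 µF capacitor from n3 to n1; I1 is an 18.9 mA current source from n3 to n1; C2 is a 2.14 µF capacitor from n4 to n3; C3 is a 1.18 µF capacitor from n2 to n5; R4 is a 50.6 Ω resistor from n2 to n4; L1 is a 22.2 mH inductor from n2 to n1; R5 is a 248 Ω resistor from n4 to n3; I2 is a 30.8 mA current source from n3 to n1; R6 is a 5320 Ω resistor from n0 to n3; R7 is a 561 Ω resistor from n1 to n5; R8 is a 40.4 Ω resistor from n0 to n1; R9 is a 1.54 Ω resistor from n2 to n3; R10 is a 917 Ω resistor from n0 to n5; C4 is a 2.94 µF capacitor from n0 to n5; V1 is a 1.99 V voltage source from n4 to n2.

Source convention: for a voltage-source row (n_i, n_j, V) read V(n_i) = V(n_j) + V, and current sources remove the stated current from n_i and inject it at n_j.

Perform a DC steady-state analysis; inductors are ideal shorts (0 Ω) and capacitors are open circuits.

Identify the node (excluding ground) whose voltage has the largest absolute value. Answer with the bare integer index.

Apply KCL at each of the 5 non-ground nodes and solve the resulting linear system.
Node n1: branches {C1, I1, L1, I2, R7, R8} → V_1 = 0.04699
Node n2: branches {R2, C3, R4, L1, R9, V1} → V_2 = 0.04699
Node n3: branches {R3, C1, I1, C2, R5, I2, R6, R9} → V_3 = -0.01493
Node n4: branches {C2, R4, R5, V1} → V_4 = 2.037
Node n5: branches {R1, R2, C3, R7, R10, C4} → V_5 = 0.04062
Source currents: i(L1)=-0.04853, i(V1)=-0.04760

4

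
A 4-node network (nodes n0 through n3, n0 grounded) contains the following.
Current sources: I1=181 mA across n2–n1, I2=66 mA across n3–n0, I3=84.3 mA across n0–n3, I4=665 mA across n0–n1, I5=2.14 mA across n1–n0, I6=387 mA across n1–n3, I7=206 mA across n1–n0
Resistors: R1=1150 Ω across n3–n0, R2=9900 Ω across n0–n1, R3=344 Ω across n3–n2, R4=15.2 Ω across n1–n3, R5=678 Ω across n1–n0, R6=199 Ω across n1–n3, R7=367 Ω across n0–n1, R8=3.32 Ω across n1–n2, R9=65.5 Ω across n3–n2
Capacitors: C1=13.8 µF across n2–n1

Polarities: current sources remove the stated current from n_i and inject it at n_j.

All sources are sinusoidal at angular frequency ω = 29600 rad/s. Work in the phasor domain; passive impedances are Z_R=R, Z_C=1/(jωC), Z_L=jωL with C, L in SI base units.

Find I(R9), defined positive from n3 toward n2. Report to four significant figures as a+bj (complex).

MNA unknowns: 3 node voltages V₁..V_3
I1: z[2]−=0.181, z[1]+=0.181
R1: Y=0.0008696+0.000j on G[3,0]
R2: Y=0.0001010+0.000j on G[0,1]
R3: Y=0.002907+0.000j on G[3,2]
I2: z[3]−=0.066, z[0]+=0.066
I3: z[0]−=0.0843, z[3]+=0.0843
R4: Y=0.06579+0.000j on G[1,3]
I4: z[0]−=0.665, z[1]+=0.665
R5: Y=0.001475+0.000j on G[1,0]
R6: Y=0.005025+0.000j on G[1,3]
R7: Y=0.002725+0.000j on G[0,1]
R8: Y=0.3012+0.000j on G[1,2]
I5: z[1]−=0.00214, z[0]+=0.00214
I6: z[1]−=0.387, z[3]+=0.387
C1: Y=0.000+0.4085j on G[2,1]
R9: Y=0.01527+0.000j on G[3,2]
I7: z[1]−=0.206, z[0]+=0.206
solve → V1=91.30-0.006010j, V2=91.16+0.1704j, V3=94.90+0.02972j

0.05703-0.002147j A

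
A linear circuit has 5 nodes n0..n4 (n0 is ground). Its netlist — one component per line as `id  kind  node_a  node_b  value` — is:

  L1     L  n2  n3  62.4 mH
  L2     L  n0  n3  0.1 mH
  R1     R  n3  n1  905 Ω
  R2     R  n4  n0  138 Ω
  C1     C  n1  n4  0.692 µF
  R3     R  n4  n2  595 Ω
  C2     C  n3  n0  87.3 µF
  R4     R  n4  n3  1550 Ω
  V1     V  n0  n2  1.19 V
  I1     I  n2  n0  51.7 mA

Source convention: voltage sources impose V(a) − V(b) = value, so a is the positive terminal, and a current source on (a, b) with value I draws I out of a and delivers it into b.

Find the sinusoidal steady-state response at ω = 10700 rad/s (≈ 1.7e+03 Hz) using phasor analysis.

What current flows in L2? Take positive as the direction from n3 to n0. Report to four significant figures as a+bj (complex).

0.3281+0.6294j A

MNA unknowns: 4 node voltages V₁..V_4 plus 1 source current (V1)
L1: Y=0.000-0.001498j on G[2,3]
L2: Y=0.000-0.9346j on G[0,3]
R1: Y=0.001105+0.000j on G[3,1]
R2: Y=0.007246+0.000j on G[4,0]
C1: Y=0.000+0.007404j on G[1,4]
R3: Y=0.001681+0.000j on G[4,2]
C2: Y=0.000+0.9341j on G[3,0]
R4: Y=0.0006452+0.000j on G[4,3]
V1: row V0−V2=1.19, i_V1 at 0,2
I1: z[2]−=0.0517, z[0]+=0.0517
solve → V1=-0.2657+0.1121j, V2=-1.190+0.000j, V3=-0.6735+0.3511j, V4=-0.3014+0.05125j
aux → i_V1=0.04968+0.0006875j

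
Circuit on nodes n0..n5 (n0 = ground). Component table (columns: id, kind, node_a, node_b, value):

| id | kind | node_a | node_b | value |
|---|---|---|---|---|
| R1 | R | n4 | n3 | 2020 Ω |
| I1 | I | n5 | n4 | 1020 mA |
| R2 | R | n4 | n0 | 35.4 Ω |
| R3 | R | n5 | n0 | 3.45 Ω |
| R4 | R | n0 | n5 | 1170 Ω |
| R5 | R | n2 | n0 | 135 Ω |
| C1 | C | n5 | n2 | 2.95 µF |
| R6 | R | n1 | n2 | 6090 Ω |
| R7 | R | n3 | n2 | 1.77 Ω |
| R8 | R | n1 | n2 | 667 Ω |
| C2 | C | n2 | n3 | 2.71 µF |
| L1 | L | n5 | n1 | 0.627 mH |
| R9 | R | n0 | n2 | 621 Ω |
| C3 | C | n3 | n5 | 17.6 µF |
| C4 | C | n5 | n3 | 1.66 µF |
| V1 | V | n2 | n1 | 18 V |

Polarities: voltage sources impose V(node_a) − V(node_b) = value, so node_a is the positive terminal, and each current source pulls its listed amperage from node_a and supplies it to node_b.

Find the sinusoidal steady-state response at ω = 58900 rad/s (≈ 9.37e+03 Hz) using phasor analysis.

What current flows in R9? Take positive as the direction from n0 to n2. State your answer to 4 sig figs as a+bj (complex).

0.006332+0.0009239j A

Element admittances at ω=58900 rad/s:
  Y(R1) = 0.0004950+0.000j S between n4,n3
  I1: injects 1.02 A into n4 (from n5)
  Y(R2) = 0.02825+0.000j S between n4,n0
  Y(R3) = 0.2899+0.000j S between n5,n0
  Y(R4) = 0.0008547+0.000j S between n0,n5
  Y(R5) = 0.007407+0.000j S between n2,n0
  Y(C1) = 0.000+0.1738j S between n5,n2
  Y(R6) = 0.0001642+0.000j S between n1,n2
  Y(R7) = 0.5650+0.000j S between n3,n2
  Y(R8) = 0.001499+0.000j S between n1,n2
  Y(C2) = 0.000+0.1596j S between n2,n3
  Y(L1) = 0.000-0.02708j S between n5,n1
  Y(R9) = 0.001610+0.000j S between n0,n2
  Y(C3) = 0.000+1.037j S between n3,n5
  Y(C4) = 0.000+0.09777j S between n5,n3
  V1: constraint V(n2)−V(n1) = 18
Assemble and solve the 6×6 MNA system:
  V(n1)=-21.93-0.5737j  V(n2)=-3.932-0.5737j  V(n3)=-3.666+0.04588j  V(n4)=35.42+0.0007901j  V(n5)=-3.320+0.01772j
  i(V1)=-0.04596+0.5040j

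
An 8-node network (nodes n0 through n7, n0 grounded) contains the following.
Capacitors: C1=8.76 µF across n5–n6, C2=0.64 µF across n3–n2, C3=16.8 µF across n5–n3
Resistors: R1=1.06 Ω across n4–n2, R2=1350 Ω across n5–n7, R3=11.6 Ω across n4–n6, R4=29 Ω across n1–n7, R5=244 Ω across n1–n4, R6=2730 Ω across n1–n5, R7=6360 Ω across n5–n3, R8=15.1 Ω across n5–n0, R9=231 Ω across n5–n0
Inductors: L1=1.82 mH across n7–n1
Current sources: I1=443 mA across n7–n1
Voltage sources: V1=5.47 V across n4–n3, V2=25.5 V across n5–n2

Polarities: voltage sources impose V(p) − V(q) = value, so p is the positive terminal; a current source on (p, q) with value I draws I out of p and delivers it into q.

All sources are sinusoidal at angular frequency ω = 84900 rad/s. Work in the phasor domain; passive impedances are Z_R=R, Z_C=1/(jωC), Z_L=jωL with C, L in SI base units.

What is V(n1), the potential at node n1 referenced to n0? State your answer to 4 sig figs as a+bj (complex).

-1.818+10.61j V

MNA unknowns: 7 node voltages V₁..V_7 plus 2 source currents (V1, V2)
C1: Y=0.000+0.7437j on G[5,6]
R1: Y=0.9434+0.000j on G[4,2]
L1: Y=0.000-0.006472j on G[7,1]
R2: Y=0.0007407+0.000j on G[5,7]
R3: Y=0.08621+0.000j on G[4,6]
R4: Y=0.03448+0.000j on G[1,7]
R5: Y=0.004098+0.000j on G[1,4]
R6: Y=0.0003663+0.000j on G[1,5]
R7: Y=0.0001572+0.000j on G[5,3]
I1: z[7]−=0.443, z[1]+=0.443
C2: Y=0.000+0.05434j on G[3,2]
R8: Y=0.06623+0.000j on G[5,0]
R9: Y=0.004329+0.000j on G[5,0]
C3: Y=0.000+1.426j on G[5,3]
V1: row V4−V3=5.47, i_V1 at 4,3
V2: row V5−V2=25.5, i_V2 at 5,2
solve → V1=-1.818+10.61j, V2=-25.50+0.000j, V3=-9.965+13.03j, V4=-4.495+13.03j, V5=0.000+0.000j, V6=1.431+0.6868j, V7=-13.91+8.162j
aux → i_V1=-19.29-13.37j, i_V2=-19.11-13.14j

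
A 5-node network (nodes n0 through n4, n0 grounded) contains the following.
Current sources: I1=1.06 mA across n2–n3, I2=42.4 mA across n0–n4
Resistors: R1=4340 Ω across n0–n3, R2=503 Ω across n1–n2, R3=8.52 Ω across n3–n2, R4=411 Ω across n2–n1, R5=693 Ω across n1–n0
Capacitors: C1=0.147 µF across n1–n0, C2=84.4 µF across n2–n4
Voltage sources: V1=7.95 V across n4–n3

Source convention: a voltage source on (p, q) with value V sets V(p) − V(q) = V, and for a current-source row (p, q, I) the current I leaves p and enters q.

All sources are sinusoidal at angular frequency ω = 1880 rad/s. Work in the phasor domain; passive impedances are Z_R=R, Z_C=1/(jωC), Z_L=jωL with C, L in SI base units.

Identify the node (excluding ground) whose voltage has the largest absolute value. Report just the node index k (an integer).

Element admittances at ω=1880 rad/s:
  I1: injects 0.00106 A into n3 (from n2)
  Y(R1) = 0.0002304+0.000j S between n0,n3
  Y(C1) = 0.000+0.0002764j S between n1,n0
  I2: injects 0.0424 A into n4 (from n0)
  Y(R2) = 0.001988+0.000j S between n1,n2
  Y(R3) = 0.1174+0.000j S between n3,n2
  Y(R4) = 0.002433+0.000j S between n2,n1
  Y(R5) = 0.001443+0.000j S between n1,n0
  Y(C2) = 0.000+0.1587j S between n2,n4
  V1: constraint V(n4)−V(n3) = 7.95
Assemble and solve the 5×5 MNA system:
  V(n1)=24.32-3.524j  V(n2)=32.48-3.154j  V(n3)=27.46-7.102j  V(n4)=35.41-7.102j
  i(V1)=-0.5839-0.4649j

4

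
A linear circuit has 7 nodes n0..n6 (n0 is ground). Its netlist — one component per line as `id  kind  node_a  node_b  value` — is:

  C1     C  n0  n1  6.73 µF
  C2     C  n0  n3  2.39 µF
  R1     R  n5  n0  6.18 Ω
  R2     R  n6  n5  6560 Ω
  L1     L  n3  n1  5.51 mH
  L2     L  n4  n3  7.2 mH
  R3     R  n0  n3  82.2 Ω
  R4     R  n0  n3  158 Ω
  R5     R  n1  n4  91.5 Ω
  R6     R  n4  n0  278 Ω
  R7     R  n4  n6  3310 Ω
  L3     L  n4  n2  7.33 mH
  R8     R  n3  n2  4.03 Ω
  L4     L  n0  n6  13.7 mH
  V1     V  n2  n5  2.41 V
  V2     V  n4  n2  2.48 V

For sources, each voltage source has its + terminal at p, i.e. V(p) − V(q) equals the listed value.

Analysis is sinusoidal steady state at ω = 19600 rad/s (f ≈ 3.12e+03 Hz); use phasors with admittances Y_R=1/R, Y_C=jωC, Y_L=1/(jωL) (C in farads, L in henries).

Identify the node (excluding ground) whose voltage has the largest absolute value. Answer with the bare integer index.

4

MNA unknowns: 6 node voltages V₁..V_6 plus 2 source currents (V1, V2)
C1: Y=0.000+0.1319j on G[0,1]
C2: Y=0.000+0.04684j on G[0,3]
R1: Y=0.1618+0.000j on G[5,0]
R2: Y=0.0001524+0.000j on G[6,5]
L1: Y=0.000-0.009260j on G[3,1]
L2: Y=0.000-0.007086j on G[4,3]
R3: Y=0.01217+0.000j on G[0,3]
R4: Y=0.006329+0.000j on G[0,3]
R5: Y=0.01093+0.000j on G[1,4]
R6: Y=0.003597+0.000j on G[4,0]
R7: Y=0.0003021+0.000j on G[4,6]
L3: Y=0.000-0.006960j on G[4,2]
R8: Y=0.2481+0.000j on G[3,2]
L4: Y=0.000-0.003724j on G[0,6]
V1: row V2−V5=2.41, i_V1 at 2,5
V2: row V4−V2=2.48, i_V2 at 4,2
solve → V1=-0.1079-0.3418j, V2=1.704-0.2782j, V3=1.505-0.5385j, V4=4.184-0.2782j, V5=-0.7064-0.2782j, V6=0.07080+0.3018j
aux → i_V1=-0.1144-0.04511j, i_V2=-0.06504+0.03673j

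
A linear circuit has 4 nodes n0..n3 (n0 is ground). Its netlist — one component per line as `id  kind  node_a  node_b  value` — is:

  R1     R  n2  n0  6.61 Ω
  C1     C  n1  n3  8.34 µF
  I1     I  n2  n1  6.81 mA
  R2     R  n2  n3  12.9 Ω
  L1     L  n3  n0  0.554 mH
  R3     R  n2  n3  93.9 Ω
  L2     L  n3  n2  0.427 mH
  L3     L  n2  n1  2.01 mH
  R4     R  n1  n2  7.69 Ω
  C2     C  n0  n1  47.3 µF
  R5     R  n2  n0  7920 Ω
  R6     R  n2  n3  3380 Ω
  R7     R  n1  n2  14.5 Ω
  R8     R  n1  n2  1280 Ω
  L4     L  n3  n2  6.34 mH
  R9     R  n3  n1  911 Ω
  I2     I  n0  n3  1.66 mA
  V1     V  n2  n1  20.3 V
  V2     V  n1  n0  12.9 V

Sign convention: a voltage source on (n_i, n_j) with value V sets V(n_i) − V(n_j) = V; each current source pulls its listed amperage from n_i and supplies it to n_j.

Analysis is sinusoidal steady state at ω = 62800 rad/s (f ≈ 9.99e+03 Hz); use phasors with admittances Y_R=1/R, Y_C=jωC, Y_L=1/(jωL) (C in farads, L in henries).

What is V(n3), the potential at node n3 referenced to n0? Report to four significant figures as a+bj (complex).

12.72-3.984j V

MNA unknowns: 3 node voltages V₁..V_3 plus 2 source currents (V1, V2)
R1: Y=0.1513+0.000j on G[2,0]
C1: Y=0.000+0.5238j on G[1,3]
I1: z[2]−=0.00681, z[1]+=0.00681
R2: Y=0.07752+0.000j on G[2,3]
L1: Y=0.000-0.02874j on G[3,0]
R3: Y=0.01065+0.000j on G[2,3]
L2: Y=0.000-0.03729j on G[3,2]
L3: Y=0.000-0.007922j on G[2,1]
R4: Y=0.1300+0.000j on G[1,2]
C2: Y=0.000+2.970j on G[0,1]
R5: Y=0.0001263+0.000j on G[2,0]
R6: Y=0.0002959+0.000j on G[2,3]
R7: Y=0.06897+0.000j on G[1,2]
R8: Y=0.0007813+0.000j on G[1,2]
L4: Y=0.000-0.002512j on G[3,2]
R9: Y=0.001098+0.000j on G[3,1]
I2: z[0]−=0.00166, z[3]+=0.00166
V1: row V2−V1=20.3, i_V1 at 2,1
V2: row V1−V0=12.9, i_V2 at 1,0
solve → V1=12.90+0.000j, V2=33.20+0.000j, V3=12.72-3.984j
aux → i_V1=-11.06+0.6235j, i_V2=-4.911-37.95j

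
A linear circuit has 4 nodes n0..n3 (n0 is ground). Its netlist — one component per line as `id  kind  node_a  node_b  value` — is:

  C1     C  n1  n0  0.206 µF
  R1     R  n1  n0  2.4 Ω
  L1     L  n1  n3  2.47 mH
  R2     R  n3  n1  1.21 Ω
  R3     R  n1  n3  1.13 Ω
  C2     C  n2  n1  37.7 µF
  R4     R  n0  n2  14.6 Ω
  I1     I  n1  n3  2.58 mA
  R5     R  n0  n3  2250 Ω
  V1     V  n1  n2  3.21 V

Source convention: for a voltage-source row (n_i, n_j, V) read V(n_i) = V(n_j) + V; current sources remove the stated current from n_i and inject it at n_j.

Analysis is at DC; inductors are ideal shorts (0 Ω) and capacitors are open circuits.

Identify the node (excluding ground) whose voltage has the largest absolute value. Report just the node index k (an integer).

2

MNA unknowns: 3 node voltages V₁..V_3 plus 2 source currents (L1, V1)
C1: Y=0.000 on G[1,0]
R1: Y=0.4167 on G[1,0]
L1: row V1−V3=0, i_L1 at 1,3
R2: Y=0.8264 on G[3,1]
R3: Y=0.8850 on G[1,3]
C2: Y=0.000 on G[2,1]
R4: Y=0.06849 on G[0,2]
I1: z[1]−=0.00258, z[3]+=0.00258
R5: Y=0.0004444 on G[0,3]
V1: row V1−V2=3.21, i_V1 at 1,2
solve → V1=0.4528, V2=-2.757, V3=0.4528
aux → i_L1=-0.002379, i_V1=-0.1889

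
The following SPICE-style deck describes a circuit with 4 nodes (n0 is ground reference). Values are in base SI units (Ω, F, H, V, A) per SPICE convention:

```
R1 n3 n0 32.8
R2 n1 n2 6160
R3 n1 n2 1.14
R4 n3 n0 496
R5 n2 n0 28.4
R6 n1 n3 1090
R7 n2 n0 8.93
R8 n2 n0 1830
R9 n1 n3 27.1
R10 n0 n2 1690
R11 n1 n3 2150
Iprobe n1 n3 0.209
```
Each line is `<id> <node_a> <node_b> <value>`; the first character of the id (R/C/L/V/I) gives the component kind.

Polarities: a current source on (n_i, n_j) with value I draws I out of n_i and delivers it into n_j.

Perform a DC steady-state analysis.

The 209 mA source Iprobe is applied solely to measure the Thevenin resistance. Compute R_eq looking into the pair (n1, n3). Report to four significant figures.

R_eq = 15.59 Ω

MNA unknowns: 3 node voltages V₁..V_3
R1: Y=0.03049 on G[3,0]
R2: Y=0.0001623 on G[1,2]
R3: Y=0.8772 on G[1,2]
R4: Y=0.002016 on G[3,0]
R5: Y=0.03521 on G[2,0]
R6: Y=0.0009174 on G[1,3]
R7: Y=0.1120 on G[2,0]
R8: Y=0.0005464 on G[2,0]
R9: Y=0.03690 on G[1,3]
R10: Y=0.0005917 on G[0,2]
R11: Y=0.0004651 on G[1,3]
Iprobe: z[1]−=0.209, z[3]+=0.209
solve → V1=-0.6643, V2=-0.5683, V3=2.593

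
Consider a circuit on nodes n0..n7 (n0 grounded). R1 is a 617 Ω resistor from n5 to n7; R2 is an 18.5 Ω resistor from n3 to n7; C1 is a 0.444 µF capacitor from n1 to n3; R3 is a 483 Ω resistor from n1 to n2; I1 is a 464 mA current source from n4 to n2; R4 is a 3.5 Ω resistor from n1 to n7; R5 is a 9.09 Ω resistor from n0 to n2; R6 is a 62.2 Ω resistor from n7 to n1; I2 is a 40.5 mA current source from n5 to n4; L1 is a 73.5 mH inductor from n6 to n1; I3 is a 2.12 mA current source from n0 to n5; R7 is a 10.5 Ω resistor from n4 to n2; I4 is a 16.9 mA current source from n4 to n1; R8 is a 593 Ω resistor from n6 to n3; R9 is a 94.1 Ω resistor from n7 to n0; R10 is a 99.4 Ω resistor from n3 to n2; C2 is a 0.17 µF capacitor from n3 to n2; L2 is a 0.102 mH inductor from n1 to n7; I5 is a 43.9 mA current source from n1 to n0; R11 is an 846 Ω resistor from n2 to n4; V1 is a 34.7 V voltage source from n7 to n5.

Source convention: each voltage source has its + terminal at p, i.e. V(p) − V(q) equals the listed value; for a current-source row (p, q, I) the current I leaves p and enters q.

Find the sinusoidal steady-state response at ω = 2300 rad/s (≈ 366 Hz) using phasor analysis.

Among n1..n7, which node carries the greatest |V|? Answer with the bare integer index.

Element admittances at ω=2300 rad/s:
  Y(R1) = 0.001621+0.000j S between n5,n7
  Y(R2) = 0.05405+0.000j S between n3,n7
  Y(C1) = 0.000+0.001021j S between n1,n3
  Y(R3) = 0.002070+0.000j S between n1,n2
  I1: injects 0.464 A into n2 (from n4)
  Y(R4) = 0.2857+0.000j S between n1,n7
  Y(R5) = 0.1100+0.000j S between n0,n2
  Y(R6) = 0.01608+0.000j S between n7,n1
  I2: injects 0.0405 A into n4 (from n5)
  Y(L1) = 0.000-0.005915j S between n6,n1
  I3: injects 0.00212 A into n5 (from n0)
  Y(R7) = 0.09524+0.000j S between n4,n2
  I4: injects 0.0169 A into n1 (from n4)
  Y(R8) = 0.001686+0.000j S between n6,n3
  Y(R9) = 0.01063+0.000j S between n7,n0
  Y(R10) = 0.01006+0.000j S between n3,n2
  Y(C2) = 0.000+0.0003910j S between n3,n2
  Y(L2) = 0.000-4.263j S between n1,n7
  I5: injects 0.0439 A into n0 (from n1)
  Y(R11) = 0.001182+0.000j S between n2,n4
  V1: constraint V(n7)−V(n5) = 34.7
Assemble and solve the 8×8 MNA system:
  V(n1)=-3.120+0.03602j  V(n2)=-0.07840-0.003929j  V(n3)=-2.654+0.04497j  V(n4)=-4.646-0.003929j  V(n5)=-37.82+0.04068j  V(n6)=-3.088+0.1597j  V(n7)=-3.120+0.04068j
  i(V1)=-0.01786+0.000j

5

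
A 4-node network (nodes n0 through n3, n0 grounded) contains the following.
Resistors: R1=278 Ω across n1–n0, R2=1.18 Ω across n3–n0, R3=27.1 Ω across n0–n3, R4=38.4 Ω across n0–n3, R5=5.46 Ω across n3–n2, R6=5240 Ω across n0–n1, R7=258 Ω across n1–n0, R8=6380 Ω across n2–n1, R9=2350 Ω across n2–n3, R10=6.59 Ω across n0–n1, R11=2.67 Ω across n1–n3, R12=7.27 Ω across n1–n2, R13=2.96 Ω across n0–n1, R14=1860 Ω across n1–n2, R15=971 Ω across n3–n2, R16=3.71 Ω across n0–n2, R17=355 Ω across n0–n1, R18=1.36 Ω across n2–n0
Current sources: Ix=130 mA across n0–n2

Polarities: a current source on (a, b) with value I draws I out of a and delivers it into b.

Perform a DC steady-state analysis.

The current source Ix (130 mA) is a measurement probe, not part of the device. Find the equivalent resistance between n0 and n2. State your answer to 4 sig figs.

R_eq = 0.7892 Ω

MNA unknowns: 3 node voltages V₁..V_3
R1: Y=0.003597 on G[1,0]
R2: Y=0.8475 on G[3,0]
R3: Y=0.03690 on G[0,3]
R4: Y=0.02604 on G[0,3]
R5: Y=0.1832 on G[3,2]
R6: Y=0.0001908 on G[0,1]
R7: Y=0.003876 on G[1,0]
R8: Y=0.0001567 on G[2,1]
R9: Y=0.0004255 on G[2,3]
R10: Y=0.1517 on G[0,1]
R11: Y=0.3745 on G[1,3]
R12: Y=0.1376 on G[1,2]
R13: Y=0.3378 on G[0,1]
R14: Y=0.0005376 on G[1,2]
R15: Y=0.001030 on G[3,2]
R16: Y=0.2695 on G[0,2]
R17: Y=0.002817 on G[0,1]
R18: Y=0.7353 on G[2,0]
Ix: z[0]−=0.13, z[2]+=0.13
solve → V1=0.02072, V2=0.1026, V3=0.01817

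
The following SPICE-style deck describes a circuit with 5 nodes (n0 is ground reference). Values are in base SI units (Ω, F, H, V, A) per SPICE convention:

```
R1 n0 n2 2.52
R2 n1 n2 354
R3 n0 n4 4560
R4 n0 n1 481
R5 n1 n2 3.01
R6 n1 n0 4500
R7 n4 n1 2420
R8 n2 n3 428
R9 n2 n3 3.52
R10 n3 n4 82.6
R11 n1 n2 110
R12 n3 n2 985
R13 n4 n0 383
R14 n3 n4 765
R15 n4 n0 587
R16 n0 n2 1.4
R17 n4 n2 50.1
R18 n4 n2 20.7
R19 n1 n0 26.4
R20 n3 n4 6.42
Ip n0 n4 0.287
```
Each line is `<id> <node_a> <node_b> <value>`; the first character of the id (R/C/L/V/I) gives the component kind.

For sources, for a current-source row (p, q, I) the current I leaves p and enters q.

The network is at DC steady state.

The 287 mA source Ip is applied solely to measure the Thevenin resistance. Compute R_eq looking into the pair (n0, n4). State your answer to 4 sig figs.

R_eq = 6.389 Ω

Element admittances at DC:
  Y(R1) = 0.3968 S between n0,n2
  Y(R2) = 0.002825 S between n1,n2
  Y(R3) = 0.0002193 S between n0,n4
  Y(R4) = 0.002079 S between n0,n1
  Y(R5) = 0.3322 S between n1,n2
  Y(R6) = 0.0002222 S between n1,n0
  Y(R7) = 0.0004132 S between n4,n1
  Y(R8) = 0.002336 S between n2,n3
  Y(R9) = 0.2841 S between n2,n3
  Y(R10) = 0.01211 S between n3,n4
  Y(R11) = 0.009091 S between n1,n2
  Y(R12) = 0.001015 S between n3,n2
  Y(R13) = 0.002611 S between n4,n0
  Y(R14) = 0.001307 S between n3,n4
  Y(R15) = 0.001704 S between n4,n0
  Y(R16) = 0.7143 S between n0,n2
  Y(R17) = 0.01996 S between n4,n2
  Y(R18) = 0.04831 S between n4,n2
  Y(R19) = 0.03788 S between n1,n0
  Y(R20) = 0.1558 S between n3,n4
  Ip: injects 0.287 A into n4 (from n0)
Assemble and solve the 4×4 MNA system:
  V(n1)=0.2192  V(n2)=0.2429  V(n3)=0.8323  V(n4)=1.834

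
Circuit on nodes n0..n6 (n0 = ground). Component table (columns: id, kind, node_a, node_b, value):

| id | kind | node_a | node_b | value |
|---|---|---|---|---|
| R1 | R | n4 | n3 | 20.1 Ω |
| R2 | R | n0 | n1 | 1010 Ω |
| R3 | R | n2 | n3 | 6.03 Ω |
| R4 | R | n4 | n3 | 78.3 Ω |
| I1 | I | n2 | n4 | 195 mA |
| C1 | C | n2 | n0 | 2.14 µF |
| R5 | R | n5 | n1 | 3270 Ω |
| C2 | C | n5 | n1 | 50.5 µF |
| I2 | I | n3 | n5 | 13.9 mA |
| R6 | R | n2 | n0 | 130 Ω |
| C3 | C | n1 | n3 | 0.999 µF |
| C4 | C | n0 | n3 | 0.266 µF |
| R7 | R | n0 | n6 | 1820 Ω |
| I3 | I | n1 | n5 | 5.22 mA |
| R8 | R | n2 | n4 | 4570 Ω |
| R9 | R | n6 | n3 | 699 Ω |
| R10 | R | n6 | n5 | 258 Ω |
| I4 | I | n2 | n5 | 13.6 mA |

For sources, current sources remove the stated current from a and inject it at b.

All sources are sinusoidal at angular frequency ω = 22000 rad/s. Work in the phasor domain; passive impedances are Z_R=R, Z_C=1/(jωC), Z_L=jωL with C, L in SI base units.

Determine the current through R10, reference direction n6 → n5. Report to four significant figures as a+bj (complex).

Element admittances at ω=22000 rad/s:
  Y(R1) = 0.04975+0.000j S between n4,n3
  Y(R2) = 0.0009901+0.000j S between n0,n1
  Y(R3) = 0.1658+0.000j S between n2,n3
  Y(R4) = 0.01277+0.000j S between n4,n3
  I1: injects 0.195 A into n4 (from n2)
  Y(C1) = 0.000+0.04708j S between n2,n0
  Y(R5) = 0.0003058+0.000j S between n5,n1
  Y(C2) = 0.000+1.111j S between n5,n1
  I2: injects 0.0139 A into n5 (from n3)
  Y(R6) = 0.007692+0.000j S between n2,n0
  Y(C3) = 0.000+0.02198j S between n1,n3
  Y(C4) = 0.000+0.005852j S between n0,n3
  Y(R7) = 0.0005495+0.000j S between n0,n6
  I3: injects 0.00522 A into n5 (from n1)
  Y(R8) = 0.0002188+0.000j S between n2,n4
  Y(R9) = 0.001431+0.000j S between n6,n3
  Y(R10) = 0.003876+0.000j S between n6,n5
  I4: injects 0.0136 A into n5 (from n2)
Assemble and solve the 6×6 MNA system:
  V(n1)=1.255-1.176j  V(n2)=-0.1101+0.02231j  V(n3)=1.131-0.007870j  V(n4)=4.234-0.007765j  V(n5)=1.257-1.205j  V(n6)=1.108-0.7997j

-0.0005762+0.001572j A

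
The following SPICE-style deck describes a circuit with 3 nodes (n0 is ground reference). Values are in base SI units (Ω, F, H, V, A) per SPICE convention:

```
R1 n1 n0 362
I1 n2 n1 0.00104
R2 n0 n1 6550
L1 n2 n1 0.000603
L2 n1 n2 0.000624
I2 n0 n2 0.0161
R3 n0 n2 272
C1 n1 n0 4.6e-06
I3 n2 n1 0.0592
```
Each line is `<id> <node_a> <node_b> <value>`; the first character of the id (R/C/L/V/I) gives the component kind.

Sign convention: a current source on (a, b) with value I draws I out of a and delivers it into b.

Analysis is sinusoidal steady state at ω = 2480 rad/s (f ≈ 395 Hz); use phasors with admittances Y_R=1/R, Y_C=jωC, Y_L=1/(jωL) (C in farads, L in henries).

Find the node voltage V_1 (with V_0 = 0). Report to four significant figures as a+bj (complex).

Element admittances at ω=2480 rad/s:
  Y(R1) = 0.002762+0.000j S between n1,n0
  I1: injects 0.00104 A into n1 (from n2)
  Y(R2) = 0.0001527+0.000j S between n0,n1
  Y(L1) = 0.000-0.6687j S between n2,n1
  Y(L2) = 0.000-0.6462j S between n1,n2
  I2: injects 0.0161 A into n2 (from n0)
  Y(R3) = 0.003676+0.000j S between n0,n2
  Y(C1) = 0.000+0.01141j S between n1,n0
  I3: injects 0.0592 A into n1 (from n2)
Assemble and solve the 2×2 MNA system:
  V(n1)=0.6203-1.054j  V(n2)=0.6173-1.089j

0.6203-1.054j V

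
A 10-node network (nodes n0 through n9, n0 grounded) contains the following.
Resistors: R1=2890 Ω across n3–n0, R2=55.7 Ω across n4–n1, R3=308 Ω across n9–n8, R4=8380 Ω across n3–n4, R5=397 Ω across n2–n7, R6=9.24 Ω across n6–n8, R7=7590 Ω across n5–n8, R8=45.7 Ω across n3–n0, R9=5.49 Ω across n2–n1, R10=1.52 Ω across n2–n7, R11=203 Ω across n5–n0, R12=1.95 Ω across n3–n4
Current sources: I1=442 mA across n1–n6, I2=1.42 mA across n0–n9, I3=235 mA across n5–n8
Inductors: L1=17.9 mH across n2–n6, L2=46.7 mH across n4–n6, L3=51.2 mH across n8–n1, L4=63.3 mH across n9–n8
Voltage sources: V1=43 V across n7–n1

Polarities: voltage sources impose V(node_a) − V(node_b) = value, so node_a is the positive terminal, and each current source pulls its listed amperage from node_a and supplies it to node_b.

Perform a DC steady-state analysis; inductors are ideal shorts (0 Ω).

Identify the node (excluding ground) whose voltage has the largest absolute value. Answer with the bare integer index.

Apply KCL at each of the 9 non-ground nodes and solve the resulting linear system.
Node n1: branches {R2, I1, L3, R9, V1} → V_1 = -18.61
Node n2: branches {R5, L1, R9, R10} → V_2 = 10.92
Node n3: branches {R1, R4, R8, R12} → V_3 = 10.47
Node n4: branches {R2, R4, L2, R12} → V_4 = 10.92
Node n5: branches {R7, I3, R11} → V_5 = -46.95
Node n6: branches {I1, R6, L1, L2} → V_6 = 10.92
Node n7: branches {R5, R10, V1} → V_7 = 24.39
Node n8: branches {R3, R6, R7, L3, I3, L4} → V_8 = -18.61
Node n9: branches {R3, I2, L4} → V_9 = -18.61
Source currents: i(L1)=3.517, i(L2)=-0.7629, i(L3)=3.429, i(L4)=0.001420, i(V1)=-8.896

5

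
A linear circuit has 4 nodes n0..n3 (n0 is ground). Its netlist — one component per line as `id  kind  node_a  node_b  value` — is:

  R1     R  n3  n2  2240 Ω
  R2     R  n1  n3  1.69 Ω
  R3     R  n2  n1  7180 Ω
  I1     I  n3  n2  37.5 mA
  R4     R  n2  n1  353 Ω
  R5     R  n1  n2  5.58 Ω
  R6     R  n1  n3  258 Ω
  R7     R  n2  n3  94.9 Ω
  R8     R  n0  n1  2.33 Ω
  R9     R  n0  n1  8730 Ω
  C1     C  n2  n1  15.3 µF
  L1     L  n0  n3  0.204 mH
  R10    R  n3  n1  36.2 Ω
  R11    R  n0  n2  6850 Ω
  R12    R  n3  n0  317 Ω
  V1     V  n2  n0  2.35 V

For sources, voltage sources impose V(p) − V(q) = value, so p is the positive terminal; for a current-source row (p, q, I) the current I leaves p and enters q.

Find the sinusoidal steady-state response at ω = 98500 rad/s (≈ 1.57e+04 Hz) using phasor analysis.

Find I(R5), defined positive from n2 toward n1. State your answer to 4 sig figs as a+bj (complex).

MNA unknowns: 3 node voltages V₁..V_3 plus 1 source current (V1)
R1: Y=0.0004464+0.000j on G[3,2]
R2: Y=0.5917+0.000j on G[1,3]
R3: Y=0.0001393+0.000j on G[2,1]
I1: z[3]−=0.0375, z[2]+=0.0375
R4: Y=0.002833+0.000j on G[2,1]
R5: Y=0.1792+0.000j on G[1,2]
R6: Y=0.003876+0.000j on G[1,3]
R7: Y=0.01054+0.000j on G[2,3]
R8: Y=0.4292+0.000j on G[0,1]
R9: Y=0.0001145+0.000j on G[0,1]
C1: Y=0.000+1.507j on G[2,1]
L1: Y=0.000-0.04977j on G[0,3]
R10: Y=0.02762+0.000j on G[3,1]
R11: Y=0.0001460+0.000j on G[0,2]
R12: Y=0.003155+0.000j on G[3,0]
V1: row V2−V0=2.35, i_V1 at 2,0
solve → V1=2.149+0.6407j, V2=2.350+0.000j, V3=2.022+0.7844j
aux → i_V1=-0.9685-0.1769j

0.03594-0.1148j A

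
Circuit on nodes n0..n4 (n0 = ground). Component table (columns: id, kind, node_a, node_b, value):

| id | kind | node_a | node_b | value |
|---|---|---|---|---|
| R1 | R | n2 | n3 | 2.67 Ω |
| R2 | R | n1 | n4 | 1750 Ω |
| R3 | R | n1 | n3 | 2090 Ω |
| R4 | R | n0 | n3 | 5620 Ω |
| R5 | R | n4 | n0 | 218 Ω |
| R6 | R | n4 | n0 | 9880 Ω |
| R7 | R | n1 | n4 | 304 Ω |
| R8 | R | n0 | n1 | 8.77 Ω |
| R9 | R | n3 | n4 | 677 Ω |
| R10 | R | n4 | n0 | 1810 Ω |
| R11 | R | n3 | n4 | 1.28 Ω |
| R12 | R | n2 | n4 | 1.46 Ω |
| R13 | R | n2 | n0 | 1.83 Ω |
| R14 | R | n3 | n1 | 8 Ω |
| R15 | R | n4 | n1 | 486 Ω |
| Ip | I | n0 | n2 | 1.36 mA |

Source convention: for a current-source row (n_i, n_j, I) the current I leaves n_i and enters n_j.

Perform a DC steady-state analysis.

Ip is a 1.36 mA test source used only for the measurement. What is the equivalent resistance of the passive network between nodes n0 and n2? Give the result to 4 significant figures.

R_eq = 1.645 Ω

Element admittances at DC:
  Y(R1) = 0.3745 S between n2,n3
  Y(R2) = 0.0005714 S between n1,n4
  Y(R3) = 0.0004785 S between n1,n3
  Y(R4) = 0.0001779 S between n0,n3
  Y(R5) = 0.004587 S between n4,n0
  Y(R6) = 0.0001012 S between n4,n0
  Y(R7) = 0.003289 S between n1,n4
  Y(R8) = 0.1140 S between n0,n1
  Y(R9) = 0.001477 S between n3,n4
  Y(R10) = 0.0005525 S between n4,n0
  Y(R11) = 0.7812 S between n3,n4
  Y(R12) = 0.6849 S between n2,n4
  Y(R13) = 0.5464 S between n2,n0
  Y(R14) = 0.1250 S between n3,n1
  Y(R15) = 0.002058 S between n4,n1
  Ip: injects 0.00136 A into n2 (from n0)
Assemble and solve the 4×4 MNA system:
  V(n1)=0.001106  V(n2)=0.002237  V(n3)=0.002062  V(n4)=0.002132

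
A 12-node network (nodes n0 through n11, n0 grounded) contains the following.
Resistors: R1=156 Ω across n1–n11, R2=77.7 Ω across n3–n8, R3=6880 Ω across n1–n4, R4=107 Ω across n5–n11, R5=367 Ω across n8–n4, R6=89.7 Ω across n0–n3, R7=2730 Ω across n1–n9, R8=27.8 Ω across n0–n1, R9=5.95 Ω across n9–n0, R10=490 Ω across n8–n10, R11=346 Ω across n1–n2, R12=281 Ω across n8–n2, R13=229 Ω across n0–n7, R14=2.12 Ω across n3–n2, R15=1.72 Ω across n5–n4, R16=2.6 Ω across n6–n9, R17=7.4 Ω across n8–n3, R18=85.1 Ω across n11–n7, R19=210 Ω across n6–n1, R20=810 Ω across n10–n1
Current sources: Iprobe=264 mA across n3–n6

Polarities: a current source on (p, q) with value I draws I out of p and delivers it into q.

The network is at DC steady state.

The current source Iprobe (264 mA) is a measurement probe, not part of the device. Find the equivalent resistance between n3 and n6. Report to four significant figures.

MNA unknowns: 11 node voltages V₁..V_11
R1: Y=0.006410 on G[1,11]
R2: Y=0.01287 on G[3,8]
R3: Y=0.0001453 on G[1,4]
R4: Y=0.009346 on G[5,11]
R5: Y=0.002725 on G[8,4]
R6: Y=0.01115 on G[0,3]
R7: Y=0.0003663 on G[1,9]
R8: Y=0.03597 on G[0,1]
R9: Y=0.1681 on G[9,0]
R10: Y=0.002041 on G[8,10]
R11: Y=0.002890 on G[1,2]
R12: Y=0.003559 on G[8,2]
R13: Y=0.004367 on G[0,7]
R14: Y=0.4717 on G[3,2]
R15: Y=0.5814 on G[5,4]
R16: Y=0.3846 on G[6,9]
R17: Y=0.1351 on G[8,3]
R18: Y=0.01175 on G[11,7]
R19: Y=0.004762 on G[6,1]
R20: Y=0.001235 on G[10,1]
Iprobe: z[3]−=0.264, z[6]+=0.264
solve → V1=-1.429, V2=-16.33, V3=-16.42, V4=-6.444, V5=-6.400, V6=2.107, V7=-2.655, V8=-16.17, V9=1.464, V10=-10.61, V11=-3.642

R_eq = 70.19 Ω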